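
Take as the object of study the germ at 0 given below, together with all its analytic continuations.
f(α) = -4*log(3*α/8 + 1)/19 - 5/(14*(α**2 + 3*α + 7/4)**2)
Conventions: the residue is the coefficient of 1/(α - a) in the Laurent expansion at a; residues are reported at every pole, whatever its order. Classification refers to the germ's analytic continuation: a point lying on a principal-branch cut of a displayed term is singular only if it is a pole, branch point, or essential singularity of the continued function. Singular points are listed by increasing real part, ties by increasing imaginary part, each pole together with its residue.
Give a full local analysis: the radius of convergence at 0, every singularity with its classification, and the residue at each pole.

Denominator factor (α**2 + 3*α + 7/4)^2: discriminant 2, real irrational roots -3/2 + (1/2)*sqrt(2) and -3/2 - (1/2)*sqrt(2); poles of order 2, moduli 3/2 - (1/2)*sqrt(2) and 3/2 + (1/2)*sqrt(2).
Branch term (-4/19)*log(1 - α/(-8/3)): its argument vanishes at α = -8/3, a logarithmic branch point, modulus 8/3.
The radius of convergence is the smallest modulus among the singular points: 3/2 - (1/2)*sqrt(2).
The branch term is analytic at -3/2 - (1/2)*sqrt(2) and contributes nothing to the residue; only the rational part matters.
The factor α**2 + 3*α + 7/4 splits as (α - a)(α - a') with a = -3/2 - (1/2)*sqrt(2), a' = -3/2 + (1/2)*sqrt(2). At the order-2 pole a set g(α) = (α - a)^2*(rational part) = [-5/14] / (α - a')^2.
Order-2 pole: residue = g'(a); g'(-3/2 - (1/2)*sqrt(2)) = -(5/28)*sqrt(2), so the residue is -(5/28)*sqrt(2).
The branch term is analytic at -3/2 + (1/2)*sqrt(2) and contributes nothing to the residue; only the rational part matters.
The factor α**2 + 3*α + 7/4 splits as (α - a)(α - a') with a = -3/2 + (1/2)*sqrt(2), a' = -3/2 - (1/2)*sqrt(2). At the order-2 pole a set g(α) = (α - a)^2*(rational part) = [-5/14] / (α - a')^2.
Order-2 pole: residue = g'(a); g'(-3/2 + (1/2)*sqrt(2)) = (5/28)*sqrt(2), so the residue is (5/28)*sqrt(2).
List the singular points by increasing real part (a conjugate pair: the negative imaginary part first).

Radius of convergence at 0: 3/2 - (1/2)*sqrt(2).
At -8/3: a logarithmic branch point.
At -3/2 - (1/2)*sqrt(2): a pole of order 2; residue -(5/28)*sqrt(2).
At -3/2 + (1/2)*sqrt(2): a pole of order 2; residue (5/28)*sqrt(2).


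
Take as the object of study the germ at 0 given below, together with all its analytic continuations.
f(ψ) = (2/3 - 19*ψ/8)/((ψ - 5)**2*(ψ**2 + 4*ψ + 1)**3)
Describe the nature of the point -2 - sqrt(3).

The denominator factor ψ**2 + 4*ψ + 1 vanishes at -2 - sqrt(3) and appears to the power 3; the numerator there equals 65/12 + (19/8)*sqrt(3), nonzero, and no other factor vanishes.
Hence a pole whose order is the multiplicity, 3.

The point is a pole of order 3.


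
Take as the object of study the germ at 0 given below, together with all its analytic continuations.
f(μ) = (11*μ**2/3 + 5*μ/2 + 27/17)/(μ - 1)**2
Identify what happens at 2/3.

Denominator factors: μ - 1 = -1/3 at μ = 2/3 — none vanishes.
So the germ continues analytically to 2/3.

The point is a regular point.


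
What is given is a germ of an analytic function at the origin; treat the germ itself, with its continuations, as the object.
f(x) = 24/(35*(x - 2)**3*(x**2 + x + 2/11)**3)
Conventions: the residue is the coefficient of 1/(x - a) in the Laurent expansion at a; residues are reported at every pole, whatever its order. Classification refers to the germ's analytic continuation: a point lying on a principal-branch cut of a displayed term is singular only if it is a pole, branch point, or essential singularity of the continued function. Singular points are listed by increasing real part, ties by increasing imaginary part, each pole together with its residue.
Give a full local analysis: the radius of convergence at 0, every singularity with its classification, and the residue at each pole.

Denominator factor (x - 2)^3: pole of order 3 at 2, modulus 2.
Denominator factor (x**2 + x + 2/11)^3: discriminant 3/11, real irrational roots -1/2 + (1/22)*sqrt(33) and -1/2 - (1/22)*sqrt(33); poles of order 3, moduli 1/2 - (1/22)*sqrt(33) and 1/2 + (1/22)*sqrt(33).
The radius of convergence is the smallest modulus among the singular points: 1/2 - (1/22)*sqrt(33).
The factor x**2 + x + 2/11 splits as (x - a)(x - a') with a = -1/2 - (1/22)*sqrt(33), a' = -1/2 + (1/22)*sqrt(33). At the order-3 pole a set g(x) = (x - a)^3*f(x) = [24/(35*(x - 2)**3)] / (x - a')^3.
Order-3 pole: residue = g''(a)/2; g''(-1/2 - (1/22)*sqrt(33)) = -31756329/3180479680 + (4414334705/1908287808)*sqrt(33), so the residue is -31756329/6360959360 + (4414334705/3816575616)*sqrt(33).
The factor x**2 + x + 2/11 splits as (x - a)(x - a') with a = -1/2 + (1/22)*sqrt(33), a' = -1/2 - (1/22)*sqrt(33). At the order-3 pole a set g(x) = (x - a)^3*f(x) = [24/(35*(x - 2)**3)] / (x - a')^3.
Order-3 pole: residue = g''(a)/2; g''(-1/2 + (1/22)*sqrt(33)) = -31756329/3180479680 - (4414334705/1908287808)*sqrt(33), so the residue is -31756329/6360959360 - (4414334705/3816575616)*sqrt(33).
At the order-3 pole 2 set g(x) = (x - (2))^3*f(x) = 24/(35*(x**2 + x + 2/11)**3).
Order-3 pole: residue = g''(a)/2; g''(2) = 31756329/1590239840, so the residue is 31756329/3180479680.
List the singular points by increasing real part (a conjugate pair: the negative imaginary part first).

Radius of convergence at 0: 1/2 - (1/22)*sqrt(33).
At -1/2 - (1/22)*sqrt(33): a pole of order 3; residue -31756329/6360959360 + (4414334705/3816575616)*sqrt(33).
At -1/2 + (1/22)*sqrt(33): a pole of order 3; residue -31756329/6360959360 - (4414334705/3816575616)*sqrt(33).
At 2: a pole of order 3; residue 31756329/3180479680.


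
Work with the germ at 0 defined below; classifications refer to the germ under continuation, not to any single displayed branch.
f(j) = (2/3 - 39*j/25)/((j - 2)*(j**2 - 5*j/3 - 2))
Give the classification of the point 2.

The point is a pole of order 1.

The denominator factor j - 2 vanishes at 2 and appears to the power 1; the numerator there equals -184/75, nonzero, and no other factor vanishes.
Hence a pole whose order is the multiplicity, 1.


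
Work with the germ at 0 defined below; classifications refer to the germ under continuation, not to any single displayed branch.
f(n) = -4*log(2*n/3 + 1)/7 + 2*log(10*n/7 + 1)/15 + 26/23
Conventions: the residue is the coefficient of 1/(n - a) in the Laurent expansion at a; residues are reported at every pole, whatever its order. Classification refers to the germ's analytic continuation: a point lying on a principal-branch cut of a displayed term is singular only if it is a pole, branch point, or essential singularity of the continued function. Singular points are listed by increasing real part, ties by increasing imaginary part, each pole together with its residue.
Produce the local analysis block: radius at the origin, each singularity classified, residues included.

Radius of convergence at 0: 7/10.
At -3/2: a logarithmic branch point.
At -7/10: a logarithmic branch point.

Branch term (-4/7)*log(1 - n/(-3/2)): its argument vanishes at n = -3/2, a logarithmic branch point, modulus 3/2.
Branch term (2/15)*log(1 - n/(-7/10)): its argument vanishes at n = -7/10, a logarithmic branch point, modulus 7/10.
The radius of convergence is the smallest modulus among the singular points: 7/10.
List the singular points by increasing real part (a conjugate pair: the negative imaginary part first).


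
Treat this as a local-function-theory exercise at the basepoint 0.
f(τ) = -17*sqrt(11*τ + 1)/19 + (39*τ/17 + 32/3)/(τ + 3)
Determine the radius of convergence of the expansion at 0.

Denominator factor (τ + 3): pole of order 1 at -3, modulus 3.
Branch term (-17/19)*sqrt(1 - τ/(-1/11)): its argument vanishes at τ = -1/11, a square-root branch point, modulus 1/11.
The radius of convergence is the smallest modulus among the singular points: 1/11.

The radius of convergence is 1/11.


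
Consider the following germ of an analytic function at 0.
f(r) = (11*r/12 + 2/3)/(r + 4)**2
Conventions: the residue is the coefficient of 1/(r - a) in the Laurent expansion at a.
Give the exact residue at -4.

The residue is 11/12.

At the order-2 pole -4 set g(r) = (r - (-4))^2*f(r) = 11*r/12 + 2/3.
Order-2 pole: residue = g'(a); g'(-4) = 11/12, so the residue is 11/12.


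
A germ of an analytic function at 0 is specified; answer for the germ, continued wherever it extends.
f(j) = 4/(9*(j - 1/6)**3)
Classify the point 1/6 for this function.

The point is a pole of order 3.

The denominator factor j - 1/6 vanishes at 1/6 and appears to the power 3; the numerator there equals 4/9, nonzero, and no other factor vanishes.
Hence a pole whose order is the multiplicity, 3.


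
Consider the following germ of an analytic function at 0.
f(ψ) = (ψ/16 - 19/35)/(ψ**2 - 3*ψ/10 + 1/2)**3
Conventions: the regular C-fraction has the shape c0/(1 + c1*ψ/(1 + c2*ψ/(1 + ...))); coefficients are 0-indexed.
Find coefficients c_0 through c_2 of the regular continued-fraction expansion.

Taylor coefficients (expand at 0): a_0 = -152/35, a_1 = -2561/350, a_2 = 30759/1750.
c0 = a_0 = -152/35. Peel one level at a time: if S = 1 + c*ψ/S' with S'(0) = 1, then c is the ψ-coefficient of S and S' = c*ψ/(S - 1).
S_1 = c0/f = 1 + (-2561/1520)*ψ + (15909457/2310400)*ψ^2 + ...; c1 = -2561/1520.
S_2 = c1*ψ/(S_1 - 1) = 1 + (15909457/3892720)*ψ + ...; c2 = 15909457/3892720.

The regular C-fraction coefficients are [-152/35, -2561/1520, 15909457/3892720].


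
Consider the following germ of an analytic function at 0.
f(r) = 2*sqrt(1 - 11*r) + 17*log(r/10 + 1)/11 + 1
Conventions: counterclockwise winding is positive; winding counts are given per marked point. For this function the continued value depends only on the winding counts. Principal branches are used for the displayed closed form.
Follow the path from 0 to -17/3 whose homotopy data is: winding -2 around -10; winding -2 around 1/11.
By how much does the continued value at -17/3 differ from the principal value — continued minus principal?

Continued minus principal equals -(68/11)*pi*i.

The rational part is single-valued and drops out of the difference; each branch term changes only by its own monodromy.
(2)*sqrt(1 - r/(1/11)): winding -2 is even, the square root returns to the same sheet, contribution 0.
(17/11)*log(1 - r/(-10)): each positive loop around -10 adds 2*pi*i to the log, so winding -2 contributes (17/11)*(-2)*2*pi*i = -(68/11)*pi*i.
Summing the contributions at r = -17/3 gives -(68/11)*pi*i.


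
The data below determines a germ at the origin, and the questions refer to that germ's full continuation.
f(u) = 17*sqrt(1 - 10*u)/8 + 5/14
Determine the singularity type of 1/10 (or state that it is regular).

The point is an algebraic (square-root) branch point.

The term (17/8)*sqrt(1 - u/(1/10)) has argument 1 - 1/10/(1/10) = 0 at 1/10: a square-root (algebraic, two-sheeted) branch point; the remaining terms are analytic or single-valued there.


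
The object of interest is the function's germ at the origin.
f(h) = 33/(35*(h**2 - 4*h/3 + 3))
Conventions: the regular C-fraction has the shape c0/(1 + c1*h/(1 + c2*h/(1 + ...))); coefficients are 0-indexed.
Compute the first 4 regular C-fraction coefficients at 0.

Taylor coefficients (expand at 0): a_0 = 11/35, a_1 = 44/315, a_2 = -121/2835, a_3 = -1672/25515.
c0 = a_0 = 11/35. Peel one level at a time: if S = 1 + c*h/S' with S'(0) = 1, then c is the h-coefficient of S and S' = c*h/(S - 1).
S_1 = c0/f = 1 + (-4/9)*h + (1/3)*h^2 + ...; c1 = -4/9.
S_2 = c1*h/(S_1 - 1) = 1 + (3/4)*h + (9/16)*h^2 + ...; c2 = 3/4.
S_3 = c2*h/(S_2 - 1) = 1 + (-3/4)*h + ...; c3 = -3/4.

The regular C-fraction coefficients are [11/35, -4/9, 3/4, -3/4].


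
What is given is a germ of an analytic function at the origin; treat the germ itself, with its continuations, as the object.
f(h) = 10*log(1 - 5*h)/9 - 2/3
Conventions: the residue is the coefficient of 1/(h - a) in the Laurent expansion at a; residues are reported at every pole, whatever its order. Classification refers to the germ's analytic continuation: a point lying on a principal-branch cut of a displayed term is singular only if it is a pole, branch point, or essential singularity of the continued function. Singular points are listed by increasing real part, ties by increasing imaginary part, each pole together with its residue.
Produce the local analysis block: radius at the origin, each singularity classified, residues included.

Radius of convergence at 0: 1/5.
At 1/5: a logarithmic branch point.

Branch term (10/9)*log(1 - h/(1/5)): its argument vanishes at h = 1/5, a logarithmic branch point, modulus 1/5.
The radius of convergence is the smallest modulus among the singular points: 1/5.


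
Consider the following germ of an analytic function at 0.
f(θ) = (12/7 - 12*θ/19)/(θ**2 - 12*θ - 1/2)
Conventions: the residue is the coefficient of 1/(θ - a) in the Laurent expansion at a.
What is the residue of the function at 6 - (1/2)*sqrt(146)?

The residue is -6/19 + (138/9709)*sqrt(146).

The factor θ**2 - 12*θ - 1/2 splits as (θ - a)(θ - a') with a = 6 - (1/2)*sqrt(146), a' = 6 + (1/2)*sqrt(146). At the order-1 pole a set g(θ) = (θ - a)*f(θ) = [12/7 - 12*θ/19] / (θ - a').
Simple pole: residue = g(a) at a = 6 - (1/2)*sqrt(146), which is -6/19 + (138/9709)*sqrt(146).


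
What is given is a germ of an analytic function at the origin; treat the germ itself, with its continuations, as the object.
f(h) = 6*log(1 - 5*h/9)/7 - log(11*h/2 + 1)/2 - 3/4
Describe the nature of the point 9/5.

The term (6/7)*log(1 - h/(9/5)) has argument 1 - 9/5/(9/5) = 0 at 9/5: a logarithmic (infinitely-sheeted) branch point; the remaining terms are analytic or single-valued there.

The point is a logarithmic branch point.


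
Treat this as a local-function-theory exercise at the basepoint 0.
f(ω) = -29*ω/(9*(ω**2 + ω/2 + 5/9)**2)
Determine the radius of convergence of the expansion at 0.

The radius of convergence is (1/3)*sqrt(5).

Denominator factor (ω**2 + ω/2 + 5/9)^2: discriminant -71/36, complex-conjugate roots (-1/4) + ((1/12)*sqrt(71))*i and (-1/4) - ((1/12)*sqrt(71))*i; poles of order 2, moduli (1/3)*sqrt(5) and (1/3)*sqrt(5).
The radius of convergence is the smallest modulus among the singular points: (1/3)*sqrt(5).


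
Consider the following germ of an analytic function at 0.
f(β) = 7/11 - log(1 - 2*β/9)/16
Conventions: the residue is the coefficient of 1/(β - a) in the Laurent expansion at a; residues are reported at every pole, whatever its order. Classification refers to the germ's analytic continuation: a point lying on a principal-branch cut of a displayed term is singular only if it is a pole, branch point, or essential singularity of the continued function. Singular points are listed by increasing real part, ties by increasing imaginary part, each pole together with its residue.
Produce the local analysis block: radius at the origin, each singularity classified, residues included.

Branch term (-1/16)*log(1 - β/(9/2)): its argument vanishes at β = 9/2, a logarithmic branch point, modulus 9/2.
The radius of convergence is the smallest modulus among the singular points: 9/2.

Radius of convergence at 0: 9/2.
At 9/2: a logarithmic branch point.


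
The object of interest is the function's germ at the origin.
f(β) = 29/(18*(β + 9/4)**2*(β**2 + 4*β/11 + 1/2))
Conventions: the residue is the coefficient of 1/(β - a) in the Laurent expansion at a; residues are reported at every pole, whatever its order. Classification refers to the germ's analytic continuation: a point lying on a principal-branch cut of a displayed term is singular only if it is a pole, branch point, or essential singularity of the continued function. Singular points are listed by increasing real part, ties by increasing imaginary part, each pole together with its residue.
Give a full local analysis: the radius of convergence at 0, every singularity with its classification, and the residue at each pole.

Radius of convergence at 0: (1/2)*sqrt(2).
At -9/4: a pole of order 2; residue 1857856/6275025.
At (-2/11) - ((1/22)*sqrt(226))*i: a pole of order 1; residue (-928928/6275025) + ((3137684/236359275)*sqrt(226))*i.
At (-2/11) + ((1/22)*sqrt(226))*i: a pole of order 1; residue (-928928/6275025) - ((3137684/236359275)*sqrt(226))*i.


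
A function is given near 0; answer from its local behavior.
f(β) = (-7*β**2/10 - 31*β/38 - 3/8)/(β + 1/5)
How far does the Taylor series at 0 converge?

The radius of convergence is 1/5.

Denominator factor (β + 1/5): pole of order 1 at -1/5, modulus 1/5.
The radius of convergence is the smallest modulus among the singular points: 1/5.


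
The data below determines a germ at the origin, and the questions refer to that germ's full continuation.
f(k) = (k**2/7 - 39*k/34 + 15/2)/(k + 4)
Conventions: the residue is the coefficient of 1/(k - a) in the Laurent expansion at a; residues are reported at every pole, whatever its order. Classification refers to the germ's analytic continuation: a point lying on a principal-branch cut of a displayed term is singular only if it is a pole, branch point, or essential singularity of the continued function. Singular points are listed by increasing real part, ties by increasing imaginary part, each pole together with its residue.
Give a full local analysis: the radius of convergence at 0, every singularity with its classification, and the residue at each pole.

Denominator factor (k + 4): pole of order 1 at -4, modulus 4.
The radius of convergence is the smallest modulus among the singular points: 4.
At the order-1 pole -4 set g(k) = (k - (-4))*f(k) = k**2/7 - 39*k/34 + 15/2.
Simple pole: residue = g(a) at a = -4, which is 3421/238.

Radius of convergence at 0: 4.
At -4: a pole of order 1; residue 3421/238.


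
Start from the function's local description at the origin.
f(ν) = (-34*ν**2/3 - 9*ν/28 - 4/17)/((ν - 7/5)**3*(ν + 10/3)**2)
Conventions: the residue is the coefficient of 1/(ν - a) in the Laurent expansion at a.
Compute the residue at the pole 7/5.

The residue is -461736375/12095960156.

At the order-3 pole 7/5 set g(ν) = (ν - (7/5))^3*f(ν) = (-34*ν**2/3 - 9*ν/28 - 4/17)/(ν + 10/3)**2.
Order-3 pole: residue = g''(a)/2; g''(7/5) = -461736375/6047980078, so the residue is -461736375/12095960156.


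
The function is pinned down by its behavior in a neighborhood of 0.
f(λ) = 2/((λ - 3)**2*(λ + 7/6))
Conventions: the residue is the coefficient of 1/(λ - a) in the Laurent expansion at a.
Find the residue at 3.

The residue is -72/625.

At the order-2 pole 3 set g(λ) = (λ - (3))^2*f(λ) = 2/(λ + 7/6).
Order-2 pole: residue = g'(a); g'(3) = -72/625, so the residue is -72/625.


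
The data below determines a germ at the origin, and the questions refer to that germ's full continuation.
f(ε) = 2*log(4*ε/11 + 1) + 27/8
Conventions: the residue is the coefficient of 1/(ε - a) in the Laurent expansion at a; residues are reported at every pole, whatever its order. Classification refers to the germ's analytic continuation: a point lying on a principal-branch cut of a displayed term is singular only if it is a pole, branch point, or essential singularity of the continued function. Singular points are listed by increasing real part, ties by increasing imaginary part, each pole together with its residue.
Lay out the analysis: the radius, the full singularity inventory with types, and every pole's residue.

Branch term (2)*log(1 - ε/(-11/4)): its argument vanishes at ε = -11/4, a logarithmic branch point, modulus 11/4.
The radius of convergence is the smallest modulus among the singular points: 11/4.

Radius of convergence at 0: 11/4.
At -11/4: a logarithmic branch point.


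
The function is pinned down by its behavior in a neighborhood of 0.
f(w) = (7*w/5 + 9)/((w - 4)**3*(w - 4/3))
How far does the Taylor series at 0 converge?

The radius of convergence is 4/3.

Denominator factor (w - 4)^3: pole of order 3 at 4, modulus 4.
Denominator factor (w - 4/3): pole of order 1 at 4/3, modulus 4/3.
The radius of convergence is the smallest modulus among the singular points: 4/3.


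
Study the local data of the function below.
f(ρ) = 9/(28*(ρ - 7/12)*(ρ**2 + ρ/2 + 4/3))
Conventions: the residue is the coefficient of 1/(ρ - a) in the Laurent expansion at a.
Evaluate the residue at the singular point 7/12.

The residue is 324/1981.

At the order-1 pole 7/12 set g(ρ) = (ρ - (7/12))*f(ρ) = 9/(28*(ρ**2 + ρ/2 + 4/3)).
Simple pole: residue = g(a) at a = 7/12, which is 324/1981.


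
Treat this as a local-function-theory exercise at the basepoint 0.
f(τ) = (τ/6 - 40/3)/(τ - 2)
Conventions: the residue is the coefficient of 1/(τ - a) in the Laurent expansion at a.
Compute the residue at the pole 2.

At the order-1 pole 2 set g(τ) = (τ - (2))*f(τ) = τ/6 - 40/3.
Simple pole: residue = g(a) at a = 2, which is -13.

The residue is -13.


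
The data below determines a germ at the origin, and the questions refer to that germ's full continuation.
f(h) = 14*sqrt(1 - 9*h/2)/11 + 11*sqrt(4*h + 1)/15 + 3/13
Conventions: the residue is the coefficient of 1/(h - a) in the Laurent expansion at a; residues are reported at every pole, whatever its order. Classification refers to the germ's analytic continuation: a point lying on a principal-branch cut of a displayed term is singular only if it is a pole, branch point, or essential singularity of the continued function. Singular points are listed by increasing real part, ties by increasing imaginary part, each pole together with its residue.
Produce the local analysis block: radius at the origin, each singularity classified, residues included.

Radius of convergence at 0: 2/9.
At -1/4: an algebraic (square-root) branch point.
At 2/9: an algebraic (square-root) branch point.

Branch term (14/11)*sqrt(1 - h/(2/9)): its argument vanishes at h = 2/9, a square-root branch point, modulus 2/9.
Branch term (11/15)*sqrt(1 - h/(-1/4)): its argument vanishes at h = -1/4, a square-root branch point, modulus 1/4.
The radius of convergence is the smallest modulus among the singular points: 2/9.
List the singular points by increasing real part (a conjugate pair: the negative imaginary part first).


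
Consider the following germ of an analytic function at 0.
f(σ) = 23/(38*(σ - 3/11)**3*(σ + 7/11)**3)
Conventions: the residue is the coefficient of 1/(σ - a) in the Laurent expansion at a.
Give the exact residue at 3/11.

The residue is 11112519/1900000.

At the order-3 pole 3/11 set g(σ) = (σ - (3/11))^3*f(σ) = 23/(38*(σ + 7/11)**3).
Order-3 pole: residue = g''(a)/2; g''(3/11) = 11112519/950000, so the residue is 11112519/1900000.


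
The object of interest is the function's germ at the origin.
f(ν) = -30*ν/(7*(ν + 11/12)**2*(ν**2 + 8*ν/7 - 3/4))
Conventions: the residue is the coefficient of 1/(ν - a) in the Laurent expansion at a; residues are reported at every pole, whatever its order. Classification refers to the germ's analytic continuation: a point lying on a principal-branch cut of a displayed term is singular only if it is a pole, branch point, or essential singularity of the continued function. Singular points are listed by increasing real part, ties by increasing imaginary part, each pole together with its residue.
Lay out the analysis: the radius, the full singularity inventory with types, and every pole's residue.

Radius of convergence at 0: -4/7 + (1/14)*sqrt(211).
At -4/7 - (1/14)*sqrt(211): a pole of order 1; residue -692496/186245 - (8697024/39297695)*sqrt(211).
At -11/12: a pole of order 2; residue 1384992/186245.
At -4/7 + (1/14)*sqrt(211): a pole of order 1; residue -692496/186245 + (8697024/39297695)*sqrt(211).


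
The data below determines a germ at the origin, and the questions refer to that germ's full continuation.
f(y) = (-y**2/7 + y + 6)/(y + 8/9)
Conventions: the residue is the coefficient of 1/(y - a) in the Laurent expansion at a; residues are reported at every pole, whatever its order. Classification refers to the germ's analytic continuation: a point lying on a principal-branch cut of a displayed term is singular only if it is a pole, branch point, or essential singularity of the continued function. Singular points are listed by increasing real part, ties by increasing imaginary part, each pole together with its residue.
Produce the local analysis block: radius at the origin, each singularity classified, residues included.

Radius of convergence at 0: 8/9.
At -8/9: a pole of order 1; residue 2834/567.

Denominator factor (y + 8/9): pole of order 1 at -8/9, modulus 8/9.
The radius of convergence is the smallest modulus among the singular points: 8/9.
At the order-1 pole -8/9 set g(y) = (y - (-8/9))*f(y) = -y**2/7 + y + 6.
Simple pole: residue = g(a) at a = -8/9, which is 2834/567.


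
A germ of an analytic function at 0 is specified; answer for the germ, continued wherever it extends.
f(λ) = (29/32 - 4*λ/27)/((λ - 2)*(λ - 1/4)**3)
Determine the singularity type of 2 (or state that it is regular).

The denominator factor λ - 2 vanishes at 2 and appears to the power 1; the numerator there equals 527/864, nonzero, and no other factor vanishes.
Hence a pole whose order is the multiplicity, 1.

The point is a pole of order 1.


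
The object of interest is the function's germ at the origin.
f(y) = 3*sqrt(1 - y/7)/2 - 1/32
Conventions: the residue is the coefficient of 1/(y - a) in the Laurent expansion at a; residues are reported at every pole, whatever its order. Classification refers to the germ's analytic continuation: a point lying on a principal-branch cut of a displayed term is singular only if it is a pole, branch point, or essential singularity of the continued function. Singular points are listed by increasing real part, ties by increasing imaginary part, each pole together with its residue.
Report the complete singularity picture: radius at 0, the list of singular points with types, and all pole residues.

Radius of convergence at 0: 7.
At 7: an algebraic (square-root) branch point.

Branch term (3/2)*sqrt(1 - y/(7)): its argument vanishes at y = 7, a square-root branch point, modulus 7.
The radius of convergence is the smallest modulus among the singular points: 7.


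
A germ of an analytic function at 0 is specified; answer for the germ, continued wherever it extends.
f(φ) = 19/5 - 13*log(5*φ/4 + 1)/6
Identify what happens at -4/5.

The point is a logarithmic branch point.

The term (-13/6)*log(1 - φ/(-4/5)) has argument 1 - -4/5/(-4/5) = 0 at -4/5: a logarithmic (infinitely-sheeted) branch point; the remaining terms are analytic or single-valued there.


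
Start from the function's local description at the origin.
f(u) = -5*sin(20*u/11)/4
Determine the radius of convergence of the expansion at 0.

The radius of convergence is infinite.

The factor -sin(20*u/11) is entire and contributes no finite singular point.
The polynomial part has no poles.
No finite singular points: the Taylor series at 0 converges everywhere.


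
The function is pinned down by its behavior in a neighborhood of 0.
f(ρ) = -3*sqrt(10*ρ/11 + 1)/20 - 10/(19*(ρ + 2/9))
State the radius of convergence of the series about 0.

The radius of convergence is 2/9.

Denominator factor (ρ + 2/9): pole of order 1 at -2/9, modulus 2/9.
Branch term (-3/20)*sqrt(1 - ρ/(-11/10)): its argument vanishes at ρ = -11/10, a square-root branch point, modulus 11/10.
The radius of convergence is the smallest modulus among the singular points: 2/9.


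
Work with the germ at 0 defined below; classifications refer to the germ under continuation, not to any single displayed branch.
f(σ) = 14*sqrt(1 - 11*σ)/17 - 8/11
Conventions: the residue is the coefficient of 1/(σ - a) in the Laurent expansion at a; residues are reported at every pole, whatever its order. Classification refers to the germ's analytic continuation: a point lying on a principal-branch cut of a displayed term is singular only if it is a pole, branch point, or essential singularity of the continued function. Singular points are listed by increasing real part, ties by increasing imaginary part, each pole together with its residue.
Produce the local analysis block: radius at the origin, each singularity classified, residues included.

Radius of convergence at 0: 1/11.
At 1/11: an algebraic (square-root) branch point.

Branch term (14/17)*sqrt(1 - σ/(1/11)): its argument vanishes at σ = 1/11, a square-root branch point, modulus 1/11.
The radius of convergence is the smallest modulus among the singular points: 1/11.


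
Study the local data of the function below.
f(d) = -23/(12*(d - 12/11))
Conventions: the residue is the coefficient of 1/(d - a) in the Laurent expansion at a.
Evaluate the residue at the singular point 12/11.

The residue is -23/12.

At the order-1 pole 12/11 set g(d) = (d - (12/11))*f(d) = -23/12.
Simple pole: residue = g(a) at a = 12/11, which is -23/12.


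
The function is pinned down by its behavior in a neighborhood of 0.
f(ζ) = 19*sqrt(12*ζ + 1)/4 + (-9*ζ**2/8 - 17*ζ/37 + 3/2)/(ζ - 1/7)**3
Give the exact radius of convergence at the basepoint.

Denominator factor (ζ - 1/7)^3: pole of order 3 at 1/7, modulus 1/7.
Branch term (19/4)*sqrt(1 - ζ/(-1/12)): its argument vanishes at ζ = -1/12, a square-root branch point, modulus 1/12.
The radius of convergence is the smallest modulus among the singular points: 1/12.

The radius of convergence is 1/12.


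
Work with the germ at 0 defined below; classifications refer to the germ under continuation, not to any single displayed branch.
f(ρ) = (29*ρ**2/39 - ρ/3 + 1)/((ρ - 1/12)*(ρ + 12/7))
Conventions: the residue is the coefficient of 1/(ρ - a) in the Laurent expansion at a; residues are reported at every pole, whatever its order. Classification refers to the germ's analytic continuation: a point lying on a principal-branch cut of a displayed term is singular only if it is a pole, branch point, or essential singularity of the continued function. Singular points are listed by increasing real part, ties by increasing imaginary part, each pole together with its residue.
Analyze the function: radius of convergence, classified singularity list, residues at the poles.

Denominator factor (ρ + 12/7): pole of order 1 at -12/7, modulus 12/7.
Denominator factor (ρ - 1/12): pole of order 1 at 1/12, modulus 1/12.
The radius of convergence is the smallest modulus among the singular points: 1/12.
At the order-1 pole -12/7 set g(ρ) = (ρ - (-12/7))*f(ρ) = (29*ρ**2/39 - ρ/3 + 1)/(ρ - 1/12).
Simple pole: residue = g(a) at a = -12/7, which is -28716/13741.
At the order-1 pole 1/12 set g(ρ) = (ρ - (1/12))*f(ρ) = (29*ρ**2/39 - ρ/3 + 1)/(ρ + 12/7).
Simple pole: residue = g(a) at a = 1/12, which is 38423/70668.
List the singular points by increasing real part (a conjugate pair: the negative imaginary part first).

Radius of convergence at 0: 1/12.
At -12/7: a pole of order 1; residue -28716/13741.
At 1/12: a pole of order 1; residue 38423/70668.


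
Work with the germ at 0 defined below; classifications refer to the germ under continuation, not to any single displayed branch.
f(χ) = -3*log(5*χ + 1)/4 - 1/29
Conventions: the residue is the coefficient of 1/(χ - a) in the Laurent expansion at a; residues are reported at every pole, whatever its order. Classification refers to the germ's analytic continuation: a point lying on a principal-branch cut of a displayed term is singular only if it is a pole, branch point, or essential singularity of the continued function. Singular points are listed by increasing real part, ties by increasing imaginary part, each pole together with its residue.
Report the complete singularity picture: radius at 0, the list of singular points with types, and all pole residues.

Branch term (-3/4)*log(1 - χ/(-1/5)): its argument vanishes at χ = -1/5, a logarithmic branch point, modulus 1/5.
The radius of convergence is the smallest modulus among the singular points: 1/5.

Radius of convergence at 0: 1/5.
At -1/5: a logarithmic branch point.


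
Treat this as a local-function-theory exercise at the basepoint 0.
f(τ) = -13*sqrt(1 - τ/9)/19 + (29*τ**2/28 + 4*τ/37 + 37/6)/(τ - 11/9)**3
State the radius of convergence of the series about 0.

The radius of convergence is 11/9.

Denominator factor (τ - 11/9)^3: pole of order 3 at 11/9, modulus 11/9.
Branch term (-13/19)*sqrt(1 - τ/(9)): its argument vanishes at τ = 9, a square-root branch point, modulus 9.
The radius of convergence is the smallest modulus among the singular points: 11/9.


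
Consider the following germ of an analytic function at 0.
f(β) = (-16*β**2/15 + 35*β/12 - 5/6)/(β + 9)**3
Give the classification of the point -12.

Denominator factors: β + 9 = -3 at β = -12 — none vanishes.
So the germ continues analytically to -12.

The point is a regular point.


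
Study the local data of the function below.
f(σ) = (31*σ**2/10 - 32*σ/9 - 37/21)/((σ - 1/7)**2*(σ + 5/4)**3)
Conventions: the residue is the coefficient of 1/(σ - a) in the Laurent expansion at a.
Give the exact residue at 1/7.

At the order-2 pole 1/7 set g(σ) = (σ - (1/7))^2*f(σ) = (31*σ**2/10 - 32*σ/9 - 37/21)/(σ + 5/4)**3.
Order-2 pole: residue = g'(a); g'(1/7) = 8915648/11567205, so the residue is 8915648/11567205.

The residue is 8915648/11567205.


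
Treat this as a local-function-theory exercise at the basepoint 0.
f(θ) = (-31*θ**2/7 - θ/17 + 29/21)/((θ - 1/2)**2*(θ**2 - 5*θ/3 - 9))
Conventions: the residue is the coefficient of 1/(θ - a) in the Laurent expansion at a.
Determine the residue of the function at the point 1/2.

The residue is 739712/1573775.

At the order-2 pole 1/2 set g(θ) = (θ - (1/2))^2*f(θ) = (-31*θ**2/7 - θ/17 + 29/21)/(θ**2 - 5*θ/3 - 9).
Order-2 pole: residue = g'(a); g'(1/2) = 739712/1573775, so the residue is 739712/1573775.


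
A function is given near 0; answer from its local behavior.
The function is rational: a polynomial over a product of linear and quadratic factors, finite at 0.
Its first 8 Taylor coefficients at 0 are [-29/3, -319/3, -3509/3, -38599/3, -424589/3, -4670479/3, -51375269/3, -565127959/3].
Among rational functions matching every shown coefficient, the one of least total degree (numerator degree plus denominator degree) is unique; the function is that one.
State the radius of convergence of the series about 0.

The radius of convergence is 1/11.

No rational of total degree below 1 reproduces all 8 coefficients; solving the [0/1] Pade equations on them gives f(v) = 29/(33*(v - 1/11)), whose expansion matches every shown term.
Denominator factor (v - 1/11): pole of order 1 at 1/11, modulus 1/11.
The radius of convergence is the smallest modulus among the singular points: 1/11.


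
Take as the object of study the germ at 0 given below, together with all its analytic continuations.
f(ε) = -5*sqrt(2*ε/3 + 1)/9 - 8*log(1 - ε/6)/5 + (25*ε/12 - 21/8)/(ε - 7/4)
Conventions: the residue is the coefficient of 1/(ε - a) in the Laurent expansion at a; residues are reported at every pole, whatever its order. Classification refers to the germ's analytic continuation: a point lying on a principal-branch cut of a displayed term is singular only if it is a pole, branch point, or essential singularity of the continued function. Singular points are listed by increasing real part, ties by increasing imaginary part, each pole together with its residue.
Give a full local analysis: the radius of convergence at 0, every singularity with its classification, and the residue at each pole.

Denominator factor (ε - 7/4): pole of order 1 at 7/4, modulus 7/4.
Branch term (-8/5)*log(1 - ε/(6)): its argument vanishes at ε = 6, a logarithmic branch point, modulus 6.
Branch term (-5/9)*sqrt(1 - ε/(-3/2)): its argument vanishes at ε = -3/2, a square-root branch point, modulus 3/2.
The radius of convergence is the smallest modulus among the singular points: 3/2.
The branch terms are analytic at 7/4 and contribute nothing to the residue; only the rational part matters.
At the order-1 pole 7/4 set g(ε) = (ε - (7/4))*(rational part) = 25*ε/12 - 21/8.
Simple pole: residue = g(a) at a = 7/4, which is 49/48.
List the singular points by increasing real part (a conjugate pair: the negative imaginary part first).

Radius of convergence at 0: 3/2.
At -3/2: an algebraic (square-root) branch point.
At 7/4: a pole of order 1; residue 49/48.
At 6: a logarithmic branch point.


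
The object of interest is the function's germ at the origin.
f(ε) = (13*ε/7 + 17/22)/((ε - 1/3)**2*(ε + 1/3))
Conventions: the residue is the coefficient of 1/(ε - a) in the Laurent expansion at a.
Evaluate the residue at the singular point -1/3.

At the order-1 pole -1/3 set g(ε) = (ε - (-1/3))*f(ε) = (13*ε/7 + 17/22)/(ε - 1/3)**2.
Simple pole: residue = g(a) at a = -1/3, which is 213/616.

The residue is 213/616.


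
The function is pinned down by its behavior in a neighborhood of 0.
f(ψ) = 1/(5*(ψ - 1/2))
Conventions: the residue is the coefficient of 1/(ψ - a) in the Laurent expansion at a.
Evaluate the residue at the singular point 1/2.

The residue is 1/5.

At the order-1 pole 1/2 set g(ψ) = (ψ - (1/2))*f(ψ) = 1/5.
Simple pole: residue = g(a) at a = 1/2, which is 1/5.


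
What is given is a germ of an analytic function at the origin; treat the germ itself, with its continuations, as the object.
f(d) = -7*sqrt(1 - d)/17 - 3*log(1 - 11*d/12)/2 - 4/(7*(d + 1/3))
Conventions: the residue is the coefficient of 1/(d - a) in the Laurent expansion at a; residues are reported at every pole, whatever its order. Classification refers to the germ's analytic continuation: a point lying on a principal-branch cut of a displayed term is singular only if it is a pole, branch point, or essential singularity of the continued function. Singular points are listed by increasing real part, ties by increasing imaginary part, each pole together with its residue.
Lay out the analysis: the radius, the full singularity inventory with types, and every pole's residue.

Denominator factor (d + 1/3): pole of order 1 at -1/3, modulus 1/3.
Branch term (-3/2)*log(1 - d/(12/11)): its argument vanishes at d = 12/11, a logarithmic branch point, modulus 12/11.
Branch term (-7/17)*sqrt(1 - d/(1)): its argument vanishes at d = 1, a square-root branch point, modulus 1.
The radius of convergence is the smallest modulus among the singular points: 1/3.
The branch terms are analytic at -1/3 and contribute nothing to the residue; only the rational part matters.
At the order-1 pole -1/3 set g(d) = (d - (-1/3))*(rational part) = -4/7.
Simple pole: residue = g(a) at a = -1/3, which is -4/7.
List the singular points by increasing real part (a conjugate pair: the negative imaginary part first).

Radius of convergence at 0: 1/3.
At -1/3: a pole of order 1; residue -4/7.
At 1: an algebraic (square-root) branch point.
At 12/11: a logarithmic branch point.


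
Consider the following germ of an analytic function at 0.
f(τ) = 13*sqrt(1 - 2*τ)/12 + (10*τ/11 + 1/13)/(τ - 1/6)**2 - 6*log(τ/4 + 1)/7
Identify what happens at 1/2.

The point is an algebraic (square-root) branch point.

The term (13/12)*sqrt(1 - τ/(1/2)) has argument 1 - 1/2/(1/2) = 0 at 1/2: a square-root (algebraic, two-sheeted) branch point; the remaining terms are analytic or single-valued there.


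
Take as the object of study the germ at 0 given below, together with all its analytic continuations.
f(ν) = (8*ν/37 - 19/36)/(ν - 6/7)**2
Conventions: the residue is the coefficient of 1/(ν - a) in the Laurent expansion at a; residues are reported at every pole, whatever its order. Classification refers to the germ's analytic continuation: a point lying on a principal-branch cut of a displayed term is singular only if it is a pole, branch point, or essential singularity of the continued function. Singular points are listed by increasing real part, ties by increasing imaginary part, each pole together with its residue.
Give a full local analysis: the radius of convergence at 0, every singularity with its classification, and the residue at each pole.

Radius of convergence at 0: 6/7.
At 6/7: a pole of order 2; residue 8/37.

Denominator factor (ν - 6/7)^2: pole of order 2 at 6/7, modulus 6/7.
The radius of convergence is the smallest modulus among the singular points: 6/7.
At the order-2 pole 6/7 set g(ν) = (ν - (6/7))^2*f(ν) = 8*ν/37 - 19/36.
Order-2 pole: residue = g'(a); g'(6/7) = 8/37, so the residue is 8/37.
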